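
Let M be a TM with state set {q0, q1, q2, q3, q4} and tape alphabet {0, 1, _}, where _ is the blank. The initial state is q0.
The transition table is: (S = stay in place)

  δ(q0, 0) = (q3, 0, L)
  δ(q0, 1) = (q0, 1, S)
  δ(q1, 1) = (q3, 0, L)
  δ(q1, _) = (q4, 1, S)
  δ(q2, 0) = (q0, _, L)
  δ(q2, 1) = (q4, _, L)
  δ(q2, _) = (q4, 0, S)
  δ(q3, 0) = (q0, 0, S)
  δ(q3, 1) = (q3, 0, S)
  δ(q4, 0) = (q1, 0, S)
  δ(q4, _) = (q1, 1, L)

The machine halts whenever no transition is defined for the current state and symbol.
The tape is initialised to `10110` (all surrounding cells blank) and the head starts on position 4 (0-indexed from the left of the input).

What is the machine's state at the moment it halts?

q3

state=q0 head=4 tape=_1011[0]   (q0,0)→(q3,0,L)
state=q3 head=3 tape=_101[1]0   (q3,1)→(q3,0,S)
state=q3 head=3 tape=_101[0]0   (q3,0)→(q0,0,S)
state=q0 head=3 tape=_101[0]0   (q0,0)→(q3,0,L)
state=q3 head=2 tape=_10[1]00   (q3,1)→(q3,0,S)
state=q3 head=2 tape=_10[0]00   (q3,0)→(q0,0,S)
state=q0 head=2 tape=_10[0]00   (q0,0)→(q3,0,L)
state=q3 head=1 tape=_1[0]000   (q3,0)→(q0,0,S)
state=q0 head=1 tape=_1[0]000   (q0,0)→(q3,0,L)
state=q3 head=0 tape=_[1]0000   (q3,1)→(q3,0,S)
state=q3 head=0 tape=_[0]0000   (q3,0)→(q0,0,S)
state=q0 head=0 tape=_[0]0000   (q0,0)→(q3,0,L)
state=q3 head=-1 tape=[_]00000
No transition is defined for (q3, _); M halts in state q3.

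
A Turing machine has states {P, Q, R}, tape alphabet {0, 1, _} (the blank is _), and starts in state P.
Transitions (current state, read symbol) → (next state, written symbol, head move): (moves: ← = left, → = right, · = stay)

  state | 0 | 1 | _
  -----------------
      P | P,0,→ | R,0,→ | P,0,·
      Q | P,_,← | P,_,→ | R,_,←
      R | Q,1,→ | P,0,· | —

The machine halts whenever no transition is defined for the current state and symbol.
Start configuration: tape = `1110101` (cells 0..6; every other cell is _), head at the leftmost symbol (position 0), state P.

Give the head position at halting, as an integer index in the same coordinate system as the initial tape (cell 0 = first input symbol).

P | [1]110101_   read 1 → write 0, move →, go to R
R | 0[1]10101_   read 1 → write 0, move ·, go to P
P | 0[0]10101_   read 0 → write 0, move →, go to P
P | 00[1]0101_   read 1 → write 0, move →, go to R
R | 000[0]101_   read 0 → write 1, move →, go to Q
Q | 0001[1]01_   read 1 → write _, move →, go to P
P | 0001_[0]1_   read 0 → write 0, move →, go to P
P | 0001_0[1]_   read 1 → write 0, move →, go to R
R | 0001_00[_]
At halt the head is at cell 7.

7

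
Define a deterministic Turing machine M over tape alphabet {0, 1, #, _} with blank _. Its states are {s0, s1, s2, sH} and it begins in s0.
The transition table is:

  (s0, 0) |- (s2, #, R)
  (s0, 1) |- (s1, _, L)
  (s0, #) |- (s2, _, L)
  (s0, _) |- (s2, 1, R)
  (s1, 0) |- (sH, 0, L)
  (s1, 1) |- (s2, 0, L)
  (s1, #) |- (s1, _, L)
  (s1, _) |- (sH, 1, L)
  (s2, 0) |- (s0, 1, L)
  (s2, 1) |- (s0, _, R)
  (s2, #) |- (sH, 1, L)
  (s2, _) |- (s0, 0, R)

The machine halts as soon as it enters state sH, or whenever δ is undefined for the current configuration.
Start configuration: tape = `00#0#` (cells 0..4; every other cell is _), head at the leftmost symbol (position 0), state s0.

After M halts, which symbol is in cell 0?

1

s0 | _[0]0#0#   read 0 → write #, move R, go to s2
s2 | _#[0]#0#   read 0 → write 1, move L, go to s0
s0 | _[#]1#0#   read # → write _, move L, go to s2
s2 | [_]_1#0#   read _ → write 0, move R, go to s0
s0 | 0[_]1#0#   read _ → write 1, move R, go to s2
s2 | 01[1]#0#   read 1 → write _, move R, go to s0
s0 | 01_[#]0#   read # → write _, move L, go to s2
s2 | 01[_]_0#   read _ → write 0, move R, go to s0
s0 | 010[_]0#   read _ → write 1, move R, go to s2
s2 | 0101[0]#   read 0 → write 1, move L, go to s0
s0 | 010[1]1#   read 1 → write _, move L, go to s1
s1 | 01[0]_1#   read 0 → write 0, move L, go to sH
sH | 0[1]0_1#
Cell 0 holds 1 when M halts.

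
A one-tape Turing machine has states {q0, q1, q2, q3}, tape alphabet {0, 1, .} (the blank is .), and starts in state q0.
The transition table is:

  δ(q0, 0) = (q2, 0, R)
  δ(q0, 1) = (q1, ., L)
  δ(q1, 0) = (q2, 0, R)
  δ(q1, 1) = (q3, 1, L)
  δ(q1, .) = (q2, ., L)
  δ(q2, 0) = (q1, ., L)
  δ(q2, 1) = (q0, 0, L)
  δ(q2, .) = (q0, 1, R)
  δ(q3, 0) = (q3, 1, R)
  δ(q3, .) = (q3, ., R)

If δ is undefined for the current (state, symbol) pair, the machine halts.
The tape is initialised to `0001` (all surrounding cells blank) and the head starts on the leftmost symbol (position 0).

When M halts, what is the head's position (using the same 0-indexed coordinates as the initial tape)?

4

q0 | [0]001.   read 0 → write 0, move R, go to q2
q2 | 0[0]01.   read 0 → write ., move L, go to q1
q1 | [0].01.   read 0 → write 0, move R, go to q2
q2 | 0[.]01.   read . → write 1, move R, go to q0
q0 | 01[0]1.   read 0 → write 0, move R, go to q2
q2 | 010[1].   read 1 → write 0, move L, go to q0
q0 | 01[0]0.   read 0 → write 0, move R, go to q2
q2 | 010[0].   read 0 → write ., move L, go to q1
q1 | 01[0]..   read 0 → write 0, move R, go to q2
q2 | 010[.].   read . → write 1, move R, go to q0
q0 | 0101[.]
At halt the head is at cell 4.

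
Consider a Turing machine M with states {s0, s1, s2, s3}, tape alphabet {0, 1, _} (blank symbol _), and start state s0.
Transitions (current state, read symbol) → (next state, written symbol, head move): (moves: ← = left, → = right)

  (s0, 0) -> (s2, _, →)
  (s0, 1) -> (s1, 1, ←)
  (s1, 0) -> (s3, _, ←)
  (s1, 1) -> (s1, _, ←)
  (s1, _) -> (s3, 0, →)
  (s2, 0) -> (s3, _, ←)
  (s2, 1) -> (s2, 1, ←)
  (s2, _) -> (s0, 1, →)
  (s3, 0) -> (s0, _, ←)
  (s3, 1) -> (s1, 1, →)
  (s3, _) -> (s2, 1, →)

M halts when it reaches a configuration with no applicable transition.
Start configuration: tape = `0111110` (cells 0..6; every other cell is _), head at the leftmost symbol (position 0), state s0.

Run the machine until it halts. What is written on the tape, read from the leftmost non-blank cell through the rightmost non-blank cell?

state=s0 head=0 tape=____[0]111110   (s0,0)→(s2,_,→)
state=s2 head=1 tape=_____[1]11110   (s2,1)→(s2,1,←)
state=s2 head=0 tape=____[_]111110   (s2,_)→(s0,1,→)
state=s0 head=1 tape=____1[1]11110   (s0,1)→(s1,1,←)
state=s1 head=0 tape=____[1]111110   (s1,1)→(s1,_,←)
state=s1 head=-1 tape=___[_]_111110   (s1,_)→(s3,0,→)
state=s3 head=0 tape=___0[_]111110   (s3,_)→(s2,1,→)
state=s2 head=1 tape=___01[1]11110   (s2,1)→(s2,1,←)
state=s2 head=0 tape=___0[1]111110   (s2,1)→(s2,1,←)
state=s2 head=-1 tape=___[0]1111110   (s2,0)→(s3,_,←)
state=s3 head=-2 tape=__[_]_1111110   (s3,_)→(s2,1,→)
state=s2 head=-1 tape=__1[_]1111110   (s2,_)→(s0,1,→)
state=s0 head=0 tape=__11[1]111110   (s0,1)→(s1,1,←)
state=s1 head=-1 tape=__1[1]1111110   (s1,1)→(s1,_,←)
state=s1 head=-2 tape=__[1]_1111110   (s1,1)→(s1,_,←)
state=s1 head=-3 tape=_[_]__1111110   (s1,_)→(s3,0,→)
state=s3 head=-2 tape=_0[_]_1111110   (s3,_)→(s2,1,→)
state=s2 head=-1 tape=_01[_]1111110   (s2,_)→(s0,1,→)
state=s0 head=0 tape=_011[1]111110   (s0,1)→(s1,1,←)
state=s1 head=-1 tape=_01[1]1111110   (s1,1)→(s1,_,←)
state=s1 head=-2 tape=_0[1]_1111110   (s1,1)→(s1,_,←)
state=s1 head=-3 tape=_[0]__1111110   (s1,0)→(s3,_,←)
state=s3 head=-4 tape=[_]___1111110   (s3,_)→(s2,1,→)
state=s2 head=-3 tape=1[_]__1111110   (s2,_)→(s0,1,→)
state=s0 head=-2 tape=11[_]_1111110
The non-blank tape span at halt is 11__1111110.

11__1111110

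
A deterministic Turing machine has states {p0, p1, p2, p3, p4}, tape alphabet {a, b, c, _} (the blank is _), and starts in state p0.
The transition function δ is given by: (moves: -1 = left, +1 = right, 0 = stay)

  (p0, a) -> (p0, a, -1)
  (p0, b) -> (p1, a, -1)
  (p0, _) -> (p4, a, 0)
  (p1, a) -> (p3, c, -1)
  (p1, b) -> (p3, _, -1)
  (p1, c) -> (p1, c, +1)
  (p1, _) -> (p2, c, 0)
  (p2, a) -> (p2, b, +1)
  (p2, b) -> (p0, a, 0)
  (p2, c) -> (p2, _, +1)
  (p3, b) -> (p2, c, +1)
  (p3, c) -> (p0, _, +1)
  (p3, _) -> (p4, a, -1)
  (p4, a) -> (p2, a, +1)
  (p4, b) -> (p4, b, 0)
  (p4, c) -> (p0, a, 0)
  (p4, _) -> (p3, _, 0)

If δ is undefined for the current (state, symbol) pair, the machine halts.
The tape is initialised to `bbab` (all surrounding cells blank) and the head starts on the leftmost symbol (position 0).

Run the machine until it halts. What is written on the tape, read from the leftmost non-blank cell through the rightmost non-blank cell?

c_aa

p0 | _[b]bab   read b → write a, move -1, go to p1
p1 | [_]abab   read _ → write c, move 0, go to p2
p2 | [c]abab   read c → write _, move +1, go to p2
p2 | _[a]bab   read a → write b, move +1, go to p2
p2 | _b[b]ab   read b → write a, move 0, go to p0
p0 | _b[a]ab   read a → write a, move -1, go to p0
p0 | _[b]aab   read b → write a, move -1, go to p1
p1 | [_]aaab   read _ → write c, move 0, go to p2
p2 | [c]aaab   read c → write _, move +1, go to p2
p2 | _[a]aab   read a → write b, move +1, go to p2
p2 | _b[a]ab   read a → write b, move +1, go to p2
p2 | _bb[a]b   read a → write b, move +1, go to p2
p2 | _bbb[b]   read b → write a, move 0, go to p0
p0 | _bbb[a]   read a → write a, move -1, go to p0
p0 | _bb[b]a   read b → write a, move -1, go to p1
p1 | _b[b]aa   read b → write _, move -1, go to p3
p3 | _[b]_aa   read b → write c, move +1, go to p2
p2 | _c[_]aa
The non-blank tape span at halt is c_aa.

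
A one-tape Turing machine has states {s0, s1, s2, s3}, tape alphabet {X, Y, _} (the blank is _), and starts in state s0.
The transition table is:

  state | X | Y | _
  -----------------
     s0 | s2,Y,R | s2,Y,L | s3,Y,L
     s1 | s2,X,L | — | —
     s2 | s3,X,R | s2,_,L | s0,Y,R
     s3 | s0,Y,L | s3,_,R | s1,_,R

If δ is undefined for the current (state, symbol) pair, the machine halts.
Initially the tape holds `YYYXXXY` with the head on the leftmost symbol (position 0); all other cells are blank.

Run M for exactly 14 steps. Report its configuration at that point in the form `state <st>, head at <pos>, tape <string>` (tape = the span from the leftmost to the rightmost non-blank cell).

state s1, head at 2, tape YYXXY

state=s0 head=0 tape=__[Y]YYXXXY   (s0,Y)→(s2,Y,L)
state=s2 head=-1 tape=_[_]YYYXXXY   (s2,_)→(s0,Y,R)
state=s0 head=0 tape=_Y[Y]YYXXXY   (s0,Y)→(s2,Y,L)
state=s2 head=-1 tape=_[Y]YYYXXXY   (s2,Y)→(s2,_,L)
state=s2 head=-2 tape=[_]_YYYXXXY   (s2,_)→(s0,Y,R)
state=s0 head=-1 tape=Y[_]YYYXXXY   (s0,_)→(s3,Y,L)
state=s3 head=-2 tape=[Y]YYYYXXXY   (s3,Y)→(s3,_,R)
state=s3 head=-1 tape=_[Y]YYYXXXY   (s3,Y)→(s3,_,R)
state=s3 head=0 tape=__[Y]YYXXXY   (s3,Y)→(s3,_,R)
state=s3 head=1 tape=___[Y]YXXXY   (s3,Y)→(s3,_,R)
state=s3 head=2 tape=____[Y]XXXY   (s3,Y)→(s3,_,R)
state=s3 head=3 tape=_____[X]XXY   (s3,X)→(s0,Y,L)
state=s0 head=2 tape=____[_]YXXY   (s0,_)→(s3,Y,L)
state=s3 head=1 tape=___[_]YYXXY   (s3,_)→(s1,_,R)
state=s1 head=2 tape=____[Y]YXXY
After 14 steps: state s1, head at 2, tape YYXXY.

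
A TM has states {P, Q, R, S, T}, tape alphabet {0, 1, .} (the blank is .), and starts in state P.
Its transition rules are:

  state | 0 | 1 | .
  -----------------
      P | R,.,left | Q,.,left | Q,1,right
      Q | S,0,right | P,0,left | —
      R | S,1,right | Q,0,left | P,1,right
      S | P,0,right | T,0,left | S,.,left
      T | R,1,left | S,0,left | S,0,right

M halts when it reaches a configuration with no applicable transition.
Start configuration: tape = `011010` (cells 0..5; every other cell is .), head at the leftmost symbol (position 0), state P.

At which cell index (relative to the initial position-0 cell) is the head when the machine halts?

state=P head=0 tape=..[0]11010..   (P,0)→(R,.,left)
state=R head=-1 tape=.[.].11010..   (R,.)→(P,1,right)
state=P head=0 tape=.1[.]11010..   (P,.)→(Q,1,right)
state=Q head=1 tape=.11[1]1010..   (Q,1)→(P,0,left)
state=P head=0 tape=.1[1]01010..   (P,1)→(Q,.,left)
state=Q head=-1 tape=.[1].01010..   (Q,1)→(P,0,left)
state=P head=-2 tape=[.]0.01010..   (P,.)→(Q,1,right)
state=Q head=-1 tape=1[0].01010..   (Q,0)→(S,0,right)
state=S head=0 tape=10[.]01010..   (S,.)→(S,.,left)
state=S head=-1 tape=1[0].01010..   (S,0)→(P,0,right)
state=P head=0 tape=10[.]01010..   (P,.)→(Q,1,right)
state=Q head=1 tape=101[0]1010..   (Q,0)→(S,0,right)
state=S head=2 tape=1010[1]010..   (S,1)→(T,0,left)
state=T head=1 tape=101[0]0010..   (T,0)→(R,1,left)
state=R head=0 tape=10[1]10010..   (R,1)→(Q,0,left)
state=Q head=-1 tape=1[0]010010..   (Q,0)→(S,0,right)
state=S head=0 tape=10[0]10010..   (S,0)→(P,0,right)
state=P head=1 tape=100[1]0010..   (P,1)→(Q,.,left)
state=Q head=0 tape=10[0].0010..   (Q,0)→(S,0,right)
state=S head=1 tape=100[.]0010..   (S,.)→(S,.,left)
state=S head=0 tape=10[0].0010..   (S,0)→(P,0,right)
state=P head=1 tape=100[.]0010..   (P,.)→(Q,1,right)
state=Q head=2 tape=1001[0]010..   (Q,0)→(S,0,right)
state=S head=3 tape=10010[0]10..   (S,0)→(P,0,right)
state=P head=4 tape=100100[1]0..   (P,1)→(Q,.,left)
state=Q head=3 tape=10010[0].0..   (Q,0)→(S,0,right)
state=S head=4 tape=100100[.]0..   (S,.)→(S,.,left)
state=S head=3 tape=10010[0].0..   (S,0)→(P,0,right)
state=P head=4 tape=100100[.]0..   (P,.)→(Q,1,right)
state=Q head=5 tape=1001001[0]..   (Q,0)→(S,0,right)
state=S head=6 tape=10010010[.].   (S,.)→(S,.,left)
state=S head=5 tape=1001001[0]..   (S,0)→(P,0,right)
state=P head=6 tape=10010010[.].   (P,.)→(Q,1,right)
state=Q head=7 tape=100100101[.]
At halt the head is at cell 7.

7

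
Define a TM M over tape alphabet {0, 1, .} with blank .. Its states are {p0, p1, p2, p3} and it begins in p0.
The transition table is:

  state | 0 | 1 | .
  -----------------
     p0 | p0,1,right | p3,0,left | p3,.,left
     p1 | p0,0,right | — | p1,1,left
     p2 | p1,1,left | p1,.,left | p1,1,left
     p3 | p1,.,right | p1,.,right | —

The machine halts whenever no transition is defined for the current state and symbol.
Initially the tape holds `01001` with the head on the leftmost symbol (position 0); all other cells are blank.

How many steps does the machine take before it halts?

p0 | [0]1001.   read 0 → write 1, move right, go to p0
p0 | 1[1]001.   read 1 → write 0, move left, go to p3
p3 | [1]0001.   read 1 → write ., move right, go to p1
p1 | .[0]001.   read 0 → write 0, move right, go to p0
p0 | .0[0]01.   read 0 → write 1, move right, go to p0
p0 | .01[0]1.   read 0 → write 1, move right, go to p0
p0 | .011[1].   read 1 → write 0, move left, go to p3
p3 | .01[1]0.   read 1 → write ., move right, go to p1
p1 | .01.[0].   read 0 → write 0, move right, go to p0
p0 | .01.0[.]   read . → write ., move left, go to p3
p3 | .01.[0].   read 0 → write ., move right, go to p1
p1 | .01..[.]   read . → write 1, move left, go to p1
p1 | .01.[.]1   read . → write 1, move left, go to p1
p1 | .01[.]11   read . → write 1, move left, go to p1
p1 | .0[1]111
M halts after 14 transitions.

14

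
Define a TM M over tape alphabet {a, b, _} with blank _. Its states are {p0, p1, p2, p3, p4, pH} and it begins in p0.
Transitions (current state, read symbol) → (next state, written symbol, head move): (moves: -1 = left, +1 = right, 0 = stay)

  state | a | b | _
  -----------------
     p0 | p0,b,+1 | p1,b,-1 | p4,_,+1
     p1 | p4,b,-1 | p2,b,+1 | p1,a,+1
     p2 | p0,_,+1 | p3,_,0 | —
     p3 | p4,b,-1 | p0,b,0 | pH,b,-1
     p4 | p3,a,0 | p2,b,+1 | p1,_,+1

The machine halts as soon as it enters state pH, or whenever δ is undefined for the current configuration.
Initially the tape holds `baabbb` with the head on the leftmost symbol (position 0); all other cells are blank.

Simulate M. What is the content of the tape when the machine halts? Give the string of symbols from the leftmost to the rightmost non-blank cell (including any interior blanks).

ab_bbbb

state=p0 head=0 tape=_[b]aabbb   (p0,b)→(p1,b,-1)
state=p1 head=-1 tape=[_]baabbb   (p1,_)→(p1,a,+1)
state=p1 head=0 tape=a[b]aabbb   (p1,b)→(p2,b,+1)
state=p2 head=1 tape=ab[a]abbb   (p2,a)→(p0,_,+1)
state=p0 head=2 tape=ab_[a]bbb   (p0,a)→(p0,b,+1)
state=p0 head=3 tape=ab_b[b]bb   (p0,b)→(p1,b,-1)
state=p1 head=2 tape=ab_[b]bbb   (p1,b)→(p2,b,+1)
state=p2 head=3 tape=ab_b[b]bb   (p2,b)→(p3,_,0)
state=p3 head=3 tape=ab_b[_]bb   (p3,_)→(pH,b,-1)
state=pH head=2 tape=ab_[b]bbb
The non-blank tape span at halt is ab_bbbb.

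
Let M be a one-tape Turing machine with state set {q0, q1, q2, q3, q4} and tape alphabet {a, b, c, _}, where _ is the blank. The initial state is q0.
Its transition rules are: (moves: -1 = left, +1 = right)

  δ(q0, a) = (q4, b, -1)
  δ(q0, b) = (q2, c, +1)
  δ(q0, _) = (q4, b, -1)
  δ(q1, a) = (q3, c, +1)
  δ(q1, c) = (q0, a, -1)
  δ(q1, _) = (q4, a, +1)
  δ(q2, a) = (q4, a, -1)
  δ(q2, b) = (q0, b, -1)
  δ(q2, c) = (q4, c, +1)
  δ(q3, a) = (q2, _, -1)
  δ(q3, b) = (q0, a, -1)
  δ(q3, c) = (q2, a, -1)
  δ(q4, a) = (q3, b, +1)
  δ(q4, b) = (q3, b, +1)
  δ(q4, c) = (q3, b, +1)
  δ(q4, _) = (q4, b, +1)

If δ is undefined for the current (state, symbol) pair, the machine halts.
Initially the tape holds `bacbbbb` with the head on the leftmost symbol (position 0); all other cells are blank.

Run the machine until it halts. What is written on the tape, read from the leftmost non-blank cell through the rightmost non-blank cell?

cb__cbbbb

q0 | __[b]acbbbb   read b → write c, move +1, go to q2
q2 | __c[a]cbbbb   read a → write a, move -1, go to q4
q4 | __[c]acbbbb   read c → write b, move +1, go to q3
q3 | __b[a]cbbbb   read a → write _, move -1, go to q2
q2 | __[b]_cbbbb   read b → write b, move -1, go to q0
q0 | _[_]b_cbbbb   read _ → write b, move -1, go to q4
q4 | [_]bb_cbbbb   read _ → write b, move +1, go to q4
q4 | b[b]b_cbbbb   read b → write b, move +1, go to q3
q3 | bb[b]_cbbbb   read b → write a, move -1, go to q0
q0 | b[b]a_cbbbb   read b → write c, move +1, go to q2
q2 | bc[a]_cbbbb   read a → write a, move -1, go to q4
q4 | b[c]a_cbbbb   read c → write b, move +1, go to q3
q3 | bb[a]_cbbbb   read a → write _, move -1, go to q2
q2 | b[b]__cbbbb   read b → write b, move -1, go to q0
q0 | [b]b__cbbbb   read b → write c, move +1, go to q2
q2 | c[b]__cbbbb   read b → write b, move -1, go to q0
q0 | [c]b__cbbbb
The non-blank tape span at halt is cb__cbbbb.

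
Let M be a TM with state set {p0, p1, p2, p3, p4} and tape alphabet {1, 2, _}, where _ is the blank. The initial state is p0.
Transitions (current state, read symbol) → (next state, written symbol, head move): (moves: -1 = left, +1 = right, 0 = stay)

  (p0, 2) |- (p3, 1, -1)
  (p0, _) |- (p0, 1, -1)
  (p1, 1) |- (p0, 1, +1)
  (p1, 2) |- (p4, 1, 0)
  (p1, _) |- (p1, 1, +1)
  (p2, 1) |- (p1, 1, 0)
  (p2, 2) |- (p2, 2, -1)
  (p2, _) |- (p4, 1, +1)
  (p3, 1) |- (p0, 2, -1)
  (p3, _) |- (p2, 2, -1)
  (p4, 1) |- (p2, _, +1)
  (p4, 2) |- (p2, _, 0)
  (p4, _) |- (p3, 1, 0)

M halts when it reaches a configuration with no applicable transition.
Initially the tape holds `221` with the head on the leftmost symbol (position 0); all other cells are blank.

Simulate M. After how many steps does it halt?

14

state=p0 head=0 tape=__[2]21__   (p0,2)→(p3,1,-1)
state=p3 head=-1 tape=_[_]121__   (p3,_)→(p2,2,-1)
state=p2 head=-2 tape=[_]2121__   (p2,_)→(p4,1,+1)
state=p4 head=-1 tape=1[2]121__   (p4,2)→(p2,_,0)
state=p2 head=-1 tape=1[_]121__   (p2,_)→(p4,1,+1)
state=p4 head=0 tape=11[1]21__   (p4,1)→(p2,_,+1)
state=p2 head=1 tape=11_[2]1__   (p2,2)→(p2,2,-1)
state=p2 head=0 tape=11[_]21__   (p2,_)→(p4,1,+1)
state=p4 head=1 tape=111[2]1__   (p4,2)→(p2,_,0)
state=p2 head=1 tape=111[_]1__   (p2,_)→(p4,1,+1)
state=p4 head=2 tape=1111[1]__   (p4,1)→(p2,_,+1)
state=p2 head=3 tape=1111_[_]_   (p2,_)→(p4,1,+1)
state=p4 head=4 tape=1111_1[_]   (p4,_)→(p3,1,0)
state=p3 head=4 tape=1111_1[1]   (p3,1)→(p0,2,-1)
state=p0 head=3 tape=1111_[1]2
M halts after 14 transitions.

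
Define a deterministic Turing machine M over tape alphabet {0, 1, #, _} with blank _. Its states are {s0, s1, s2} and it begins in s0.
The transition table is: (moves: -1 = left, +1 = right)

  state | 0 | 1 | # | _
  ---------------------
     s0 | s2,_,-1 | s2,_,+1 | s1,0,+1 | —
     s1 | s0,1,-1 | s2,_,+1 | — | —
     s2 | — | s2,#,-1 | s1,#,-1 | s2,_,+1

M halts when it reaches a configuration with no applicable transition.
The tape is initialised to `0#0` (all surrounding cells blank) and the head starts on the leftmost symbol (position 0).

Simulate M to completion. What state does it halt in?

state=s0 head=0 tape=_[0]#0   (s0,0)→(s2,_,-1)
state=s2 head=-1 tape=[_]_#0   (s2,_)→(s2,_,+1)
state=s2 head=0 tape=_[_]#0   (s2,_)→(s2,_,+1)
state=s2 head=1 tape=__[#]0   (s2,#)→(s1,#,-1)
state=s1 head=0 tape=_[_]#0
No transition is defined for (s1, _); M halts in state s1.

s1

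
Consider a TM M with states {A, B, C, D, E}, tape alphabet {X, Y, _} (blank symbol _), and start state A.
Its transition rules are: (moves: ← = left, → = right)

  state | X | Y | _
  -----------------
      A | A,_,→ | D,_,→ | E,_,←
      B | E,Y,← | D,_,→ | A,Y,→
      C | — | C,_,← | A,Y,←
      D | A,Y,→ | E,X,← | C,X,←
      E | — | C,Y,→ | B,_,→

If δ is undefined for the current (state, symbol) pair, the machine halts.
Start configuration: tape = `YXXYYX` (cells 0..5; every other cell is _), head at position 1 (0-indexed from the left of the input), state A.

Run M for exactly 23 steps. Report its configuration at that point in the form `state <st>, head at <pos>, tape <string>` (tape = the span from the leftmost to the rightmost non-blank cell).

state A, head at 6, tape Y____YYX

A | Y[X]XYYX__   read X → write _, move →, go to A
A | Y_[X]YYX__   read X → write _, move →, go to A
A | Y__[Y]YX__   read Y → write _, move →, go to D
D | Y___[Y]X__   read Y → write X, move ←, go to E
E | Y__[_]XX__   read _ → write _, move →, go to B
B | Y___[X]X__   read X → write Y, move ←, go to E
E | Y__[_]YX__   read _ → write _, move →, go to B
B | Y___[Y]X__   read Y → write _, move →, go to D
D | Y____[X]__   read X → write Y, move →, go to A
A | Y____Y[_]_   read _ → write _, move ←, go to E
E | Y____[Y]__   read Y → write Y, move →, go to C
C | Y____Y[_]_   read _ → write Y, move ←, go to A
A | Y____[Y]Y_   read Y → write _, move →, go to D
D | Y_____[Y]_   read Y → write X, move ←, go to E
E | Y____[_]X_   read _ → write _, move →, go to B
B | Y_____[X]_   read X → write Y, move ←, go to E
E | Y____[_]Y_   read _ → write _, move →, go to B
B | Y_____[Y]_   read Y → write _, move →, go to D
D | Y______[_]   read _ → write X, move ←, go to C
C | Y_____[_]X   read _ → write Y, move ←, go to A
A | Y____[_]YX   read _ → write _, move ←, go to E
E | Y___[_]_YX   read _ → write _, move →, go to B
B | Y____[_]YX   read _ → write Y, move →, go to A
A | Y____Y[Y]X
After 23 steps: state A, head at 6, tape Y____YYX.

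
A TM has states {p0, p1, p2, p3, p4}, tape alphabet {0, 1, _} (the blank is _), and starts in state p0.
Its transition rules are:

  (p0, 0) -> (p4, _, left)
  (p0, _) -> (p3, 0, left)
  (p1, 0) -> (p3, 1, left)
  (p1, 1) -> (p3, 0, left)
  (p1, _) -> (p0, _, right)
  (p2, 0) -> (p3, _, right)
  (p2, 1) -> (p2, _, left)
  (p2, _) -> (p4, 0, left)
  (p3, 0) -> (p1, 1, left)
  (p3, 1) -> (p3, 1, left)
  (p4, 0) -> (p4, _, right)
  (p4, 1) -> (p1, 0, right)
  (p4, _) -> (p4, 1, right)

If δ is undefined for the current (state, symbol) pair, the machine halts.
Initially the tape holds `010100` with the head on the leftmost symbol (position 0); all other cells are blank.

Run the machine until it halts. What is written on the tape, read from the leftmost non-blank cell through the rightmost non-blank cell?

1011100

state=p0 head=0 tape=__[0]10100   (p0,0)→(p4,_,left)
state=p4 head=-1 tape=_[_]_10100   (p4,_)→(p4,1,right)
state=p4 head=0 tape=_1[_]10100   (p4,_)→(p4,1,right)
state=p4 head=1 tape=_11[1]0100   (p4,1)→(p1,0,right)
state=p1 head=2 tape=_110[0]100   (p1,0)→(p3,1,left)
state=p3 head=1 tape=_11[0]1100   (p3,0)→(p1,1,left)
state=p1 head=0 tape=_1[1]11100   (p1,1)→(p3,0,left)
state=p3 head=-1 tape=_[1]011100   (p3,1)→(p3,1,left)
state=p3 head=-2 tape=[_]1011100
The non-blank tape span at halt is 1011100.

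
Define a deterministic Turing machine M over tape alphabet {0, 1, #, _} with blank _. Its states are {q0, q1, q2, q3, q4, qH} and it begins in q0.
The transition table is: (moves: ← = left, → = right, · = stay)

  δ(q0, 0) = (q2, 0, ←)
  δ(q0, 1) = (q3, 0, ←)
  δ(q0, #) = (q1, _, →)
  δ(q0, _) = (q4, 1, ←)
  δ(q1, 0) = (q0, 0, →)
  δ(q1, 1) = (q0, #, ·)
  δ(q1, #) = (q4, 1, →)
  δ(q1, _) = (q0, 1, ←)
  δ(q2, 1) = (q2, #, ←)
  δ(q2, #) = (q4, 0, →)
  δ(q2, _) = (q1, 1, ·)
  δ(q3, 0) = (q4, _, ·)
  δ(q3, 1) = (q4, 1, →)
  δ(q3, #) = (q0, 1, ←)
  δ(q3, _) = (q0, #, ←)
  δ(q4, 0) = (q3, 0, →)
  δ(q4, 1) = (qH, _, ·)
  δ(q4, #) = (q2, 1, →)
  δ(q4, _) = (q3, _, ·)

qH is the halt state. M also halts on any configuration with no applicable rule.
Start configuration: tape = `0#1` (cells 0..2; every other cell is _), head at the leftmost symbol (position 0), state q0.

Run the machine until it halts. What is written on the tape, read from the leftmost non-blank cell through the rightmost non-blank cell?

state=q0 head=0 tape=_[0]#1__   (q0,0)→(q2,0,←)
state=q2 head=-1 tape=[_]0#1__   (q2,_)→(q1,1,·)
state=q1 head=-1 tape=[1]0#1__   (q1,1)→(q0,#,·)
state=q0 head=-1 tape=[#]0#1__   (q0,#)→(q1,_,→)
state=q1 head=0 tape=_[0]#1__   (q1,0)→(q0,0,→)
state=q0 head=1 tape=_0[#]1__   (q0,#)→(q1,_,→)
state=q1 head=2 tape=_0_[1]__   (q1,1)→(q0,#,·)
state=q0 head=2 tape=_0_[#]__   (q0,#)→(q1,_,→)
state=q1 head=3 tape=_0__[_]_   (q1,_)→(q0,1,←)
state=q0 head=2 tape=_0_[_]1_   (q0,_)→(q4,1,←)
state=q4 head=1 tape=_0[_]11_   (q4,_)→(q3,_,·)
state=q3 head=1 tape=_0[_]11_   (q3,_)→(q0,#,←)
state=q0 head=0 tape=_[0]#11_   (q0,0)→(q2,0,←)
state=q2 head=-1 tape=[_]0#11_   (q2,_)→(q1,1,·)
state=q1 head=-1 tape=[1]0#11_   (q1,1)→(q0,#,·)
state=q0 head=-1 tape=[#]0#11_   (q0,#)→(q1,_,→)
state=q1 head=0 tape=_[0]#11_   (q1,0)→(q0,0,→)
state=q0 head=1 tape=_0[#]11_   (q0,#)→(q1,_,→)
state=q1 head=2 tape=_0_[1]1_   (q1,1)→(q0,#,·)
state=q0 head=2 tape=_0_[#]1_   (q0,#)→(q1,_,→)
state=q1 head=3 tape=_0__[1]_   (q1,1)→(q0,#,·)
state=q0 head=3 tape=_0__[#]_   (q0,#)→(q1,_,→)
state=q1 head=4 tape=_0___[_]   (q1,_)→(q0,1,←)
state=q0 head=3 tape=_0__[_]1   (q0,_)→(q4,1,←)
state=q4 head=2 tape=_0_[_]11   (q4,_)→(q3,_,·)
state=q3 head=2 tape=_0_[_]11   (q3,_)→(q0,#,←)
state=q0 head=1 tape=_0[_]#11   (q0,_)→(q4,1,←)
state=q4 head=0 tape=_[0]1#11   (q4,0)→(q3,0,→)
state=q3 head=1 tape=_0[1]#11   (q3,1)→(q4,1,→)
state=q4 head=2 tape=_01[#]11   (q4,#)→(q2,1,→)
state=q2 head=3 tape=_011[1]1   (q2,1)→(q2,#,←)
state=q2 head=2 tape=_01[1]#1   (q2,1)→(q2,#,←)
state=q2 head=1 tape=_0[1]##1   (q2,1)→(q2,#,←)
state=q2 head=0 tape=_[0]###1
The non-blank tape span at halt is 0###1.

0###1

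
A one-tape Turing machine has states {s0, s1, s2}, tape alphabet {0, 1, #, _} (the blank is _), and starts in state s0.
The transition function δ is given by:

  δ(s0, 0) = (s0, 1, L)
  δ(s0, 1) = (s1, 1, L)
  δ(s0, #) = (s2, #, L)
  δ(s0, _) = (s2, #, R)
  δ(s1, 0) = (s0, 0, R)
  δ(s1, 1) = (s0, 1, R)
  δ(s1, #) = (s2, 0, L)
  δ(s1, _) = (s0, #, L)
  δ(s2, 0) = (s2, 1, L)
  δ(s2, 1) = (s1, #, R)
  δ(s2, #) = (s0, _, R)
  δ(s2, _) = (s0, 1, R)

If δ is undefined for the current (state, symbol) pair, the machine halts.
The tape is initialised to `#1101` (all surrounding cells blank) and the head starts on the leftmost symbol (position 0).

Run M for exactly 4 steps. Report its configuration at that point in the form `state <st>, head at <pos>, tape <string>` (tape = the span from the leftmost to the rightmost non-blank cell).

s0 | _[#]1101   read # → write #, move L, go to s2
s2 | [_]#1101   read _ → write 1, move R, go to s0
s0 | 1[#]1101   read # → write #, move L, go to s2
s2 | [1]#1101   read 1 → write #, move R, go to s1
s1 | #[#]1101
After 4 steps: state s1, head at 0, tape ##1101.

state s1, head at 0, tape ##1101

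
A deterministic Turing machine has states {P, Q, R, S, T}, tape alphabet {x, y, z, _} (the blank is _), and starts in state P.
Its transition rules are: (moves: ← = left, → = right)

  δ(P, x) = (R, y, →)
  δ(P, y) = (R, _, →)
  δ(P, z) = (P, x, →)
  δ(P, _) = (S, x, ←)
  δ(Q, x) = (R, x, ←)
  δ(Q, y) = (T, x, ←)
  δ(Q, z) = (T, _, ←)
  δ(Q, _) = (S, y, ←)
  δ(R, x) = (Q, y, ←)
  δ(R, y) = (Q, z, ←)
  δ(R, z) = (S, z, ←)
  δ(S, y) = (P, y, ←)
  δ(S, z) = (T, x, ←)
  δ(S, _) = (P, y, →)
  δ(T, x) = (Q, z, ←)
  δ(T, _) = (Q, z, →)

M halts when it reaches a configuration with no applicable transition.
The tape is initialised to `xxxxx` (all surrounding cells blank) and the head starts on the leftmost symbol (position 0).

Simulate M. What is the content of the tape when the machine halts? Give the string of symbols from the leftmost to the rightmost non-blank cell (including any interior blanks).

yxzzxzxxx

P | ____[x]xxxx   read x → write y, move →, go to R
R | ____y[x]xxx   read x → write y, move ←, go to Q
Q | ____[y]yxxx   read y → write x, move ←, go to T
T | ___[_]xyxxx   read _ → write z, move →, go to Q
Q | ___z[x]yxxx   read x → write x, move ←, go to R
R | ___[z]xyxxx   read z → write z, move ←, go to S
S | __[_]zxyxxx   read _ → write y, move →, go to P
P | __y[z]xyxxx   read z → write x, move →, go to P
P | __yx[x]yxxx   read x → write y, move →, go to R
R | __yxy[y]xxx   read y → write z, move ←, go to Q
Q | __yx[y]zxxx   read y → write x, move ←, go to T
T | __y[x]xzxxx   read x → write z, move ←, go to Q
Q | __[y]zxzxxx   read y → write x, move ←, go to T
T | _[_]xzxzxxx   read _ → write z, move →, go to Q
Q | _z[x]zxzxxx   read x → write x, move ←, go to R
R | _[z]xzxzxxx   read z → write z, move ←, go to S
S | [_]zxzxzxxx   read _ → write y, move →, go to P
P | y[z]xzxzxxx   read z → write x, move →, go to P
P | yx[x]zxzxxx   read x → write y, move →, go to R
R | yxy[z]xzxxx   read z → write z, move ←, go to S
S | yx[y]zxzxxx   read y → write y, move ←, go to P
P | y[x]yzxzxxx   read x → write y, move →, go to R
R | yy[y]zxzxxx   read y → write z, move ←, go to Q
Q | y[y]zzxzxxx   read y → write x, move ←, go to T
T | [y]xzzxzxxx
The non-blank tape span at halt is yxzzxzxxx.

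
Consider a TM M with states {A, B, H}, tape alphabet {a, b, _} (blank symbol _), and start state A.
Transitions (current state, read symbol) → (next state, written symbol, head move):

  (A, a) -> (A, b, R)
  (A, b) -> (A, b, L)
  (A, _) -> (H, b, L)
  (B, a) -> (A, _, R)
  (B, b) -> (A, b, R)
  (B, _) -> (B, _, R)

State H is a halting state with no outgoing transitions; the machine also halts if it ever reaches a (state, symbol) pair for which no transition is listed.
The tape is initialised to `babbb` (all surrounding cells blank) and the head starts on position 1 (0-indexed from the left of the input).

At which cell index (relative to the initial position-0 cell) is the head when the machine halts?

A | __b[a]bbb   read a → write b, move R, go to A
A | __bb[b]bb   read b → write b, move L, go to A
A | __b[b]bbb   read b → write b, move L, go to A
A | __[b]bbbb   read b → write b, move L, go to A
A | _[_]bbbbb   read _ → write b, move L, go to H
H | [_]bbbbbb
At halt the head is at cell -2.

-2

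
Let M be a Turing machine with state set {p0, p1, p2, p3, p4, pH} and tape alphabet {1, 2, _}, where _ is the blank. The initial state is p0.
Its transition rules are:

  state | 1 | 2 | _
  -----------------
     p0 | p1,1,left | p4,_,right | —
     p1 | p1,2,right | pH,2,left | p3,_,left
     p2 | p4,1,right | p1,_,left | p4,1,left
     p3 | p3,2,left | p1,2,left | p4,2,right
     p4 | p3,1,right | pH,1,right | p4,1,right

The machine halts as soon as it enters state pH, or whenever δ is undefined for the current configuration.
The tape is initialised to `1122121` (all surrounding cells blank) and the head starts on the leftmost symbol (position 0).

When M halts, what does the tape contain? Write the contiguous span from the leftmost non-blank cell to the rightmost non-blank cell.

21122222121

p0 | ____[1]122121   read 1 → write 1, move left, go to p1
p1 | ___[_]1122121   read _ → write _, move left, go to p3
p3 | __[_]_1122121   read _ → write 2, move right, go to p4
p4 | __2[_]1122121   read _ → write 1, move right, go to p4
p4 | __21[1]122121   read 1 → write 1, move right, go to p3
p3 | __211[1]22121   read 1 → write 2, move left, go to p3
p3 | __21[1]222121   read 1 → write 2, move left, go to p3
p3 | __2[1]2222121   read 1 → write 2, move left, go to p3
p3 | __[2]22222121   read 2 → write 2, move left, go to p1
p1 | _[_]222222121   read _ → write _, move left, go to p3
p3 | [_]_222222121   read _ → write 2, move right, go to p4
p4 | 2[_]222222121   read _ → write 1, move right, go to p4
p4 | 21[2]22222121   read 2 → write 1, move right, go to pH
pH | 211[2]2222121
The non-blank tape span at halt is 21122222121.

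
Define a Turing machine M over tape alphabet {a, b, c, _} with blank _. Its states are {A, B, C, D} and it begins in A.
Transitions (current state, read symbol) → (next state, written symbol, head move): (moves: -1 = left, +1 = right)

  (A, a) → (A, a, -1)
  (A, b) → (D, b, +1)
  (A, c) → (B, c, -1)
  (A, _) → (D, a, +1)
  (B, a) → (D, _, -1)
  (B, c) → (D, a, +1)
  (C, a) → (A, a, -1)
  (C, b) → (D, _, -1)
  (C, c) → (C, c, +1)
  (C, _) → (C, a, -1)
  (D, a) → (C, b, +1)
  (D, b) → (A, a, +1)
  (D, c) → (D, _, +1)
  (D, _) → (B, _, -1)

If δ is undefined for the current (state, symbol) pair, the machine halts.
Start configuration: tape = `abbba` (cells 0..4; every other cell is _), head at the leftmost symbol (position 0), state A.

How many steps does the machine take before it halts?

A | ___[a]bbba__   read a → write a, move -1, go to A
A | __[_]abbba__   read _ → write a, move +1, go to D
D | __a[a]bbba__   read a → write b, move +1, go to C
C | __ab[b]bba__   read b → write _, move -1, go to D
D | __a[b]_bba__   read b → write a, move +1, go to A
A | __aa[_]bba__   read _ → write a, move +1, go to D
D | __aaa[b]ba__   read b → write a, move +1, go to A
A | __aaaa[b]a__   read b → write b, move +1, go to D
D | __aaaab[a]__   read a → write b, move +1, go to C
C | __aaaabb[_]_   read _ → write a, move -1, go to C
C | __aaaab[b]a_   read b → write _, move -1, go to D
D | __aaaa[b]_a_   read b → write a, move +1, go to A
A | __aaaaa[_]a_   read _ → write a, move +1, go to D
D | __aaaaaa[a]_   read a → write b, move +1, go to C
C | __aaaaaab[_]   read _ → write a, move -1, go to C
C | __aaaaaa[b]a   read b → write _, move -1, go to D
D | __aaaaa[a]_a   read a → write b, move +1, go to C
C | __aaaaab[_]a   read _ → write a, move -1, go to C
C | __aaaaa[b]aa   read b → write _, move -1, go to D
D | __aaaa[a]_aa   read a → write b, move +1, go to C
C | __aaaab[_]aa   read _ → write a, move -1, go to C
C | __aaaa[b]aaa   read b → write _, move -1, go to D
D | __aaa[a]_aaa   read a → write b, move +1, go to C
C | __aaab[_]aaa   read _ → write a, move -1, go to C
C | __aaa[b]aaaa   read b → write _, move -1, go to D
D | __aa[a]_aaaa   read a → write b, move +1, go to C
C | __aab[_]aaaa   read _ → write a, move -1, go to C
C | __aa[b]aaaaa   read b → write _, move -1, go to D
D | __a[a]_aaaaa   read a → write b, move +1, go to C
C | __ab[_]aaaaa   read _ → write a, move -1, go to C
C | __a[b]aaaaaa   read b → write _, move -1, go to D
D | __[a]_aaaaaa   read a → write b, move +1, go to C
C | __b[_]aaaaaa   read _ → write a, move -1, go to C
C | __[b]aaaaaaa   read b → write _, move -1, go to D
D | _[_]_aaaaaaa   read _ → write _, move -1, go to B
B | [_]__aaaaaaa
M halts after 35 transitions.

35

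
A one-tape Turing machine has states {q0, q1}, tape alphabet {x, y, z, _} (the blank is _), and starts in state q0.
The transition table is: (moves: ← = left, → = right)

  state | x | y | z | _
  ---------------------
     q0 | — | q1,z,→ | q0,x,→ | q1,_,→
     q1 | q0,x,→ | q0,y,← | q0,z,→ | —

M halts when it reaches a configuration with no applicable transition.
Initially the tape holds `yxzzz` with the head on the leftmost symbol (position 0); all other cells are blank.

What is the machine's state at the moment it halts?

q1

state=q0 head=0 tape=[y]xzzz__   (q0,y)→(q1,z,→)
state=q1 head=1 tape=z[x]zzz__   (q1,x)→(q0,x,→)
state=q0 head=2 tape=zx[z]zz__   (q0,z)→(q0,x,→)
state=q0 head=3 tape=zxx[z]z__   (q0,z)→(q0,x,→)
state=q0 head=4 tape=zxxx[z]__   (q0,z)→(q0,x,→)
state=q0 head=5 tape=zxxxx[_]_   (q0,_)→(q1,_,→)
state=q1 head=6 tape=zxxxx_[_]
No transition is defined for (q1, _); M halts in state q1.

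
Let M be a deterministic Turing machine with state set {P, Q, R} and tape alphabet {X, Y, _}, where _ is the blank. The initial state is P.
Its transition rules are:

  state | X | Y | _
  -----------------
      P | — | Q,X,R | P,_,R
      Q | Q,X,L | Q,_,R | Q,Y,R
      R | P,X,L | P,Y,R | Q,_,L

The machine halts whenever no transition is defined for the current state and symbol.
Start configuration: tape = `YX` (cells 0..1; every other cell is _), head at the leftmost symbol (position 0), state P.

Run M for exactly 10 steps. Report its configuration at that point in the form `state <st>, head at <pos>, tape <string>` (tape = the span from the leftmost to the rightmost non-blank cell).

P | _[Y]X   read Y → write X, move R, go to Q
Q | _X[X]   read X → write X, move L, go to Q
Q | _[X]X   read X → write X, move L, go to Q
Q | [_]XX   read _ → write Y, move R, go to Q
Q | Y[X]X   read X → write X, move L, go to Q
Q | [Y]XX   read Y → write _, move R, go to Q
Q | _[X]X   read X → write X, move L, go to Q
Q | [_]XX   read _ → write Y, move R, go to Q
Q | Y[X]X   read X → write X, move L, go to Q
Q | [Y]XX   read Y → write _, move R, go to Q
Q | _[X]X
After 10 steps: state Q, head at 0, tape XX.

state Q, head at 0, tape XX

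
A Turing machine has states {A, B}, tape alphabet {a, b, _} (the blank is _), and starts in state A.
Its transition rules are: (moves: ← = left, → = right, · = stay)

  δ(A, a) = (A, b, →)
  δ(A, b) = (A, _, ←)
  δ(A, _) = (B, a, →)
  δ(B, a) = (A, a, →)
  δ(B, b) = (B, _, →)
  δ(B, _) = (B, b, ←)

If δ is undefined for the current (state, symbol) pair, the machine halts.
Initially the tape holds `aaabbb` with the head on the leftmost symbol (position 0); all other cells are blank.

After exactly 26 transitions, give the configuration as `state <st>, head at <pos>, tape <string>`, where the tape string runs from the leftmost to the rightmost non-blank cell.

state A, head at 2, tape bbba_bb

A | _[a]aabbb   read a → write b, move →, go to A
A | _b[a]abbb   read a → write b, move →, go to A
A | _bb[a]bbb   read a → write b, move →, go to A
A | _bbb[b]bb   read b → write _, move ←, go to A
A | _bb[b]_bb   read b → write _, move ←, go to A
A | _b[b]__bb   read b → write _, move ←, go to A
A | _[b]___bb   read b → write _, move ←, go to A
A | [_]____bb   read _ → write a, move →, go to B
B | a[_]___bb   read _ → write b, move ←, go to B
B | [a]b___bb   read a → write a, move →, go to A
A | a[b]___bb   read b → write _, move ←, go to A
A | [a]____bb   read a → write b, move →, go to A
A | b[_]___bb   read _ → write a, move →, go to B
B | ba[_]__bb   read _ → write b, move ←, go to B
B | b[a]b__bb   read a → write a, move →, go to A
A | ba[b]__bb   read b → write _, move ←, go to A
A | b[a]___bb   read a → write b, move →, go to A
A | bb[_]__bb   read _ → write a, move →, go to B
B | bba[_]_bb   read _ → write b, move ←, go to B
B | bb[a]b_bb   read a → write a, move →, go to A
A | bba[b]_bb   read b → write _, move ←, go to A
A | bb[a]__bb   read a → write b, move →, go to A
A | bbb[_]_bb   read _ → write a, move →, go to B
B | bbba[_]bb   read _ → write b, move ←, go to B
B | bbb[a]bbb   read a → write a, move →, go to A
A | bbba[b]bb   read b → write _, move ←, go to A
A | bbb[a]_bb
After 26 steps: state A, head at 2, tape bbba_bb.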